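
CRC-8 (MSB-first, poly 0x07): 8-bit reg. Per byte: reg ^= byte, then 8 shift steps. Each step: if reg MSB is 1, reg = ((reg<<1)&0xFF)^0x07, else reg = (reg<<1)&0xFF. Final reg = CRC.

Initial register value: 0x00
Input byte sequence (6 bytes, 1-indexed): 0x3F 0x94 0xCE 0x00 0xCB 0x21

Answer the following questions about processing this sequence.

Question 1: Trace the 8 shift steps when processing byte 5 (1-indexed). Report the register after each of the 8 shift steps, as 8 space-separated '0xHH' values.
After byte 1 (0x3F): reg=0xBD
After byte 2 (0x94): reg=0xDF
After byte 3 (0xCE): reg=0x77
After byte 4 (0x00): reg=0x42
Register before byte 5: 0x42
After XOR with byte 0xCB: 0x89

Answer: 0x15 0x2A 0x54 0xA8 0x57 0xAE 0x5B 0xB6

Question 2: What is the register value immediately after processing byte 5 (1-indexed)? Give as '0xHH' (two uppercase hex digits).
After byte 1 (0x3F): reg=0xBD
After byte 2 (0x94): reg=0xDF
After byte 3 (0xCE): reg=0x77
After byte 4 (0x00): reg=0x42
After byte 5 (0xCB): reg=0xB6

Answer: 0xB6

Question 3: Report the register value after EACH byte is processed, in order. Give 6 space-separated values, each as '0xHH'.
0xBD 0xDF 0x77 0x42 0xB6 0xEC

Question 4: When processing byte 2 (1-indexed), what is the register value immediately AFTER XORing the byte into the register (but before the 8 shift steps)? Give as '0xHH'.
Answer: 0x29

Derivation:
Register before byte 2: 0xBD
Byte 2: 0x94
0xBD XOR 0x94 = 0x29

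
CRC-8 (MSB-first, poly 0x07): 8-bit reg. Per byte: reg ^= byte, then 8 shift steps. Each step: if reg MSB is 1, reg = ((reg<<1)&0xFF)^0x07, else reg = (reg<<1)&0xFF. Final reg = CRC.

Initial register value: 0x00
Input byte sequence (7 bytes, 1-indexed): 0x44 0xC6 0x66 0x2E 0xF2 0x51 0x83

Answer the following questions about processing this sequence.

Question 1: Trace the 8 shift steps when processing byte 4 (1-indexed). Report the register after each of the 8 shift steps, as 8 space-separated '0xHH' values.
After byte 1 (0x44): reg=0xDB
After byte 2 (0xC6): reg=0x53
After byte 3 (0x66): reg=0x8B
Register before byte 4: 0x8B
After XOR with byte 0x2E: 0xA5

Answer: 0x4D 0x9A 0x33 0x66 0xCC 0x9F 0x39 0x72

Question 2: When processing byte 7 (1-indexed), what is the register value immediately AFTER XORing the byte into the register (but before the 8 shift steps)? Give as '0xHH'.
Register before byte 7: 0x06
Byte 7: 0x83
0x06 XOR 0x83 = 0x85

Answer: 0x85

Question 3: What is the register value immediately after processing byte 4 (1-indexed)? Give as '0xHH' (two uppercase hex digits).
Answer: 0x72

Derivation:
After byte 1 (0x44): reg=0xDB
After byte 2 (0xC6): reg=0x53
After byte 3 (0x66): reg=0x8B
After byte 4 (0x2E): reg=0x72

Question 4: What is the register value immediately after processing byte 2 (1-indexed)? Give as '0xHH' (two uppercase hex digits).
After byte 1 (0x44): reg=0xDB
After byte 2 (0xC6): reg=0x53

Answer: 0x53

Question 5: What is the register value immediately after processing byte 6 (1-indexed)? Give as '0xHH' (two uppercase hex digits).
After byte 1 (0x44): reg=0xDB
After byte 2 (0xC6): reg=0x53
After byte 3 (0x66): reg=0x8B
After byte 4 (0x2E): reg=0x72
After byte 5 (0xF2): reg=0x89
After byte 6 (0x51): reg=0x06

Answer: 0x06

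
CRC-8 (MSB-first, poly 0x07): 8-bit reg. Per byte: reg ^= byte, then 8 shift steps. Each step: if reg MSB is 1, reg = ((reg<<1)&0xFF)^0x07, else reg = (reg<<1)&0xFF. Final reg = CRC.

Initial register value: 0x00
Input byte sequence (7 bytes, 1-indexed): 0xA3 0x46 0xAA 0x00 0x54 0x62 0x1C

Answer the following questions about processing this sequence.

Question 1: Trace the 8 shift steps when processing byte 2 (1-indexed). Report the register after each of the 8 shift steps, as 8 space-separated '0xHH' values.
Answer: 0x4C 0x98 0x37 0x6E 0xDC 0xBF 0x79 0xF2

Derivation:
After byte 1 (0xA3): reg=0x60
Register before byte 2: 0x60
After XOR with byte 0x46: 0x26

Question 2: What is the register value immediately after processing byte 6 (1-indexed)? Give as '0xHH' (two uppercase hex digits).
After byte 1 (0xA3): reg=0x60
After byte 2 (0x46): reg=0xF2
After byte 3 (0xAA): reg=0x8F
After byte 4 (0x00): reg=0xA4
After byte 5 (0x54): reg=0xDE
After byte 6 (0x62): reg=0x3D

Answer: 0x3D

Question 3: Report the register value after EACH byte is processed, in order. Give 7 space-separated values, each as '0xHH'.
0x60 0xF2 0x8F 0xA4 0xDE 0x3D 0xE7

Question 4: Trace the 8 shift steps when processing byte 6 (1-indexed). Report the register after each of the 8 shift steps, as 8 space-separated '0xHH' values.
Answer: 0x7F 0xFE 0xFB 0xF1 0xE5 0xCD 0x9D 0x3D

Derivation:
After byte 1 (0xA3): reg=0x60
After byte 2 (0x46): reg=0xF2
After byte 3 (0xAA): reg=0x8F
After byte 4 (0x00): reg=0xA4
After byte 5 (0x54): reg=0xDE
Register before byte 6: 0xDE
After XOR with byte 0x62: 0xBC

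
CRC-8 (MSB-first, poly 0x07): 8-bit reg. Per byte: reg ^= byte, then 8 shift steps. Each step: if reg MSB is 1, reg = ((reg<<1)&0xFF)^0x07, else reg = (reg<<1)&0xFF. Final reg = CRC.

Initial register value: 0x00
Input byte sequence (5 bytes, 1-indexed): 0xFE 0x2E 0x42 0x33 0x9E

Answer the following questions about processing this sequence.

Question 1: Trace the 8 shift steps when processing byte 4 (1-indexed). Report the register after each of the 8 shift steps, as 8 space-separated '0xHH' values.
Answer: 0x83 0x01 0x02 0x04 0x08 0x10 0x20 0x40

Derivation:
After byte 1 (0xFE): reg=0xF4
After byte 2 (0x2E): reg=0x08
After byte 3 (0x42): reg=0xF1
Register before byte 4: 0xF1
After XOR with byte 0x33: 0xC2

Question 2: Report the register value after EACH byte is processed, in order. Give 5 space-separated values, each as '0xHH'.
0xF4 0x08 0xF1 0x40 0x14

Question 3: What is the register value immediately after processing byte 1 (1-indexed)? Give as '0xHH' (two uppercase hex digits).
Answer: 0xF4

Derivation:
After byte 1 (0xFE): reg=0xF4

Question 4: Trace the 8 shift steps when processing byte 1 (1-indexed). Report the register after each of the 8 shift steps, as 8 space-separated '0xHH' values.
Answer: 0xFB 0xF1 0xE5 0xCD 0x9D 0x3D 0x7A 0xF4

Derivation:
Register before byte 1: 0x00
After XOR with byte 0xFE: 0xFE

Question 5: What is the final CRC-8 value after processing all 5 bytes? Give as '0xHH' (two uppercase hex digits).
Answer: 0x14

Derivation:
After byte 1 (0xFE): reg=0xF4
After byte 2 (0x2E): reg=0x08
After byte 3 (0x42): reg=0xF1
After byte 4 (0x33): reg=0x40
After byte 5 (0x9E): reg=0x14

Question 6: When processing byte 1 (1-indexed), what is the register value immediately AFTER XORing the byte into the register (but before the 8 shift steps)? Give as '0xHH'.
Register before byte 1: 0x00
Byte 1: 0xFE
0x00 XOR 0xFE = 0xFE

Answer: 0xFE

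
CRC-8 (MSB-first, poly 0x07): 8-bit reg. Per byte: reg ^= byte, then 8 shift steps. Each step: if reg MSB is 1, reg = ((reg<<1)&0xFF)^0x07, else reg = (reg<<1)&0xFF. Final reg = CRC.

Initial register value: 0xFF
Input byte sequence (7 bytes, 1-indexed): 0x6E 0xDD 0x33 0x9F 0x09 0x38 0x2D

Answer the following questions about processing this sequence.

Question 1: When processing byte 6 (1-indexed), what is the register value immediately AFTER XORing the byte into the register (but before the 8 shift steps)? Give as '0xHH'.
Answer: 0x8D

Derivation:
Register before byte 6: 0xB5
Byte 6: 0x38
0xB5 XOR 0x38 = 0x8D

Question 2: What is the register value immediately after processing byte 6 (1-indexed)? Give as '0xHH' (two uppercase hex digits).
After byte 1 (0x6E): reg=0xFE
After byte 2 (0xDD): reg=0xE9
After byte 3 (0x33): reg=0x08
After byte 4 (0x9F): reg=0xEC
After byte 5 (0x09): reg=0xB5
After byte 6 (0x38): reg=0xAA

Answer: 0xAA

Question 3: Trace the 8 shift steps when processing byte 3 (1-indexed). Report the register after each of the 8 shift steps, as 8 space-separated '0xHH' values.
After byte 1 (0x6E): reg=0xFE
After byte 2 (0xDD): reg=0xE9
Register before byte 3: 0xE9
After XOR with byte 0x33: 0xDA

Answer: 0xB3 0x61 0xC2 0x83 0x01 0x02 0x04 0x08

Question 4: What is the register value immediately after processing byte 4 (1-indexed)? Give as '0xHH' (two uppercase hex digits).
After byte 1 (0x6E): reg=0xFE
After byte 2 (0xDD): reg=0xE9
After byte 3 (0x33): reg=0x08
After byte 4 (0x9F): reg=0xEC

Answer: 0xEC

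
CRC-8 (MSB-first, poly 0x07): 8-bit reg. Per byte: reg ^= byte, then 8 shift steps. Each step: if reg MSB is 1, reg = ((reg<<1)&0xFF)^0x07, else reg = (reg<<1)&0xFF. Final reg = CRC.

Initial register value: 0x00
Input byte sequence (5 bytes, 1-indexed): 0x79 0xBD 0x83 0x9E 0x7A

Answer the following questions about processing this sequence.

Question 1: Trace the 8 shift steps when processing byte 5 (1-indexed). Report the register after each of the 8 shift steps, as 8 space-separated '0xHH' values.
After byte 1 (0x79): reg=0x68
After byte 2 (0xBD): reg=0x25
After byte 3 (0x83): reg=0x7B
After byte 4 (0x9E): reg=0xB5
Register before byte 5: 0xB5
After XOR with byte 0x7A: 0xCF

Answer: 0x99 0x35 0x6A 0xD4 0xAF 0x59 0xB2 0x63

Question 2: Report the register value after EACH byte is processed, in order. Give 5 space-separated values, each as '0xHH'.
0x68 0x25 0x7B 0xB5 0x63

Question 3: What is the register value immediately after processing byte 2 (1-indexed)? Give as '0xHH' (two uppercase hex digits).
After byte 1 (0x79): reg=0x68
After byte 2 (0xBD): reg=0x25

Answer: 0x25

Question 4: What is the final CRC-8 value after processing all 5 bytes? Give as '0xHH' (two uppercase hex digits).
After byte 1 (0x79): reg=0x68
After byte 2 (0xBD): reg=0x25
After byte 3 (0x83): reg=0x7B
After byte 4 (0x9E): reg=0xB5
After byte 5 (0x7A): reg=0x63

Answer: 0x63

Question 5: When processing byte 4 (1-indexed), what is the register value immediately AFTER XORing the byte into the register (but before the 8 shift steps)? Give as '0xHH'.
Register before byte 4: 0x7B
Byte 4: 0x9E
0x7B XOR 0x9E = 0xE5

Answer: 0xE5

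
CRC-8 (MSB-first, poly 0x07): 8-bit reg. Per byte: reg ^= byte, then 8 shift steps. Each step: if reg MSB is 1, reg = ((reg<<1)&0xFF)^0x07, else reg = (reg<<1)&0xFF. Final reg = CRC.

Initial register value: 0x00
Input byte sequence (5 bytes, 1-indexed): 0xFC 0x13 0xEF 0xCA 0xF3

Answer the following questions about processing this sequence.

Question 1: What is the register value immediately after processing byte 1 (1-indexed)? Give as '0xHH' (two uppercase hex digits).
After byte 1 (0xFC): reg=0xFA

Answer: 0xFA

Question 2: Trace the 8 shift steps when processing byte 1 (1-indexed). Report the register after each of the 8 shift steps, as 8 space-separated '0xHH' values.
Answer: 0xFF 0xF9 0xF5 0xED 0xDD 0xBD 0x7D 0xFA

Derivation:
Register before byte 1: 0x00
After XOR with byte 0xFC: 0xFC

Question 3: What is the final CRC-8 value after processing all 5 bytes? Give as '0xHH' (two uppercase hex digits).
Answer: 0xF3

Derivation:
After byte 1 (0xFC): reg=0xFA
After byte 2 (0x13): reg=0x91
After byte 3 (0xEF): reg=0x7D
After byte 4 (0xCA): reg=0x0C
After byte 5 (0xF3): reg=0xF3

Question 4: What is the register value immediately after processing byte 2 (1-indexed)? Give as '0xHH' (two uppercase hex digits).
After byte 1 (0xFC): reg=0xFA
After byte 2 (0x13): reg=0x91

Answer: 0x91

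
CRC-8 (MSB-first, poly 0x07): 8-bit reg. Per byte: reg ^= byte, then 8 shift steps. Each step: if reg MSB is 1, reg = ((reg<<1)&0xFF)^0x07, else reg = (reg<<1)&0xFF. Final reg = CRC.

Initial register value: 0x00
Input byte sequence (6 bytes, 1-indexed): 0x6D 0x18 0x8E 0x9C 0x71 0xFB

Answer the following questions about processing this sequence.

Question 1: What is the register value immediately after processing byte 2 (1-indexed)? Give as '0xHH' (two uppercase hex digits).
Answer: 0x54

Derivation:
After byte 1 (0x6D): reg=0x04
After byte 2 (0x18): reg=0x54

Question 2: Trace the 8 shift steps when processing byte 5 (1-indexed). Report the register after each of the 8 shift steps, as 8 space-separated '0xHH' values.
Answer: 0x2F 0x5E 0xBC 0x7F 0xFE 0xFB 0xF1 0xE5

Derivation:
After byte 1 (0x6D): reg=0x04
After byte 2 (0x18): reg=0x54
After byte 3 (0x8E): reg=0x08
After byte 4 (0x9C): reg=0xE5
Register before byte 5: 0xE5
After XOR with byte 0x71: 0x94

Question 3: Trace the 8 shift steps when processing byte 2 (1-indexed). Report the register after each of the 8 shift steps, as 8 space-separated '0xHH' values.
After byte 1 (0x6D): reg=0x04
Register before byte 2: 0x04
After XOR with byte 0x18: 0x1C

Answer: 0x38 0x70 0xE0 0xC7 0x89 0x15 0x2A 0x54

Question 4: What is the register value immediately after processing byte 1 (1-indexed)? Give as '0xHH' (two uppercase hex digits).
Answer: 0x04

Derivation:
After byte 1 (0x6D): reg=0x04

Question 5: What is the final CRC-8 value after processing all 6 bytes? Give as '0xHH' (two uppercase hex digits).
Answer: 0x5A

Derivation:
After byte 1 (0x6D): reg=0x04
After byte 2 (0x18): reg=0x54
After byte 3 (0x8E): reg=0x08
After byte 4 (0x9C): reg=0xE5
After byte 5 (0x71): reg=0xE5
After byte 6 (0xFB): reg=0x5A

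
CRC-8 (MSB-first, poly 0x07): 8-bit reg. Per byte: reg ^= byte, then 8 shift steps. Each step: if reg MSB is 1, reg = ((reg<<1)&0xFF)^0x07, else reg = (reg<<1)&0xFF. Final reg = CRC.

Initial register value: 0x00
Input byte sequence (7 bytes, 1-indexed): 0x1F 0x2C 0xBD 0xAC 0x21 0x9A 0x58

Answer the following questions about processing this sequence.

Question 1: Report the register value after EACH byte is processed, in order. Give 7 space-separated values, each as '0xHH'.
0x5D 0x50 0x8D 0xE7 0x5C 0x5C 0x1C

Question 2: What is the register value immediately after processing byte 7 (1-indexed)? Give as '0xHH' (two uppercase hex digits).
After byte 1 (0x1F): reg=0x5D
After byte 2 (0x2C): reg=0x50
After byte 3 (0xBD): reg=0x8D
After byte 4 (0xAC): reg=0xE7
After byte 5 (0x21): reg=0x5C
After byte 6 (0x9A): reg=0x5C
After byte 7 (0x58): reg=0x1C

Answer: 0x1C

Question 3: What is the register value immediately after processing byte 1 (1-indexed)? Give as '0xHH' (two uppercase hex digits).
After byte 1 (0x1F): reg=0x5D

Answer: 0x5D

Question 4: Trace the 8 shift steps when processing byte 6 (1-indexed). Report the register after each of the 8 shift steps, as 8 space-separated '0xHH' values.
Answer: 0x8B 0x11 0x22 0x44 0x88 0x17 0x2E 0x5C

Derivation:
After byte 1 (0x1F): reg=0x5D
After byte 2 (0x2C): reg=0x50
After byte 3 (0xBD): reg=0x8D
After byte 4 (0xAC): reg=0xE7
After byte 5 (0x21): reg=0x5C
Register before byte 6: 0x5C
After XOR with byte 0x9A: 0xC6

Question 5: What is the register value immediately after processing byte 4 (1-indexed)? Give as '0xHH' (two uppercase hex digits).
Answer: 0xE7

Derivation:
After byte 1 (0x1F): reg=0x5D
After byte 2 (0x2C): reg=0x50
After byte 3 (0xBD): reg=0x8D
After byte 4 (0xAC): reg=0xE7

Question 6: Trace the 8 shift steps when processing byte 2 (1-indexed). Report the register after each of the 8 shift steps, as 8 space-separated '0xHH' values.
Answer: 0xE2 0xC3 0x81 0x05 0x0A 0x14 0x28 0x50

Derivation:
After byte 1 (0x1F): reg=0x5D
Register before byte 2: 0x5D
After XOR with byte 0x2C: 0x71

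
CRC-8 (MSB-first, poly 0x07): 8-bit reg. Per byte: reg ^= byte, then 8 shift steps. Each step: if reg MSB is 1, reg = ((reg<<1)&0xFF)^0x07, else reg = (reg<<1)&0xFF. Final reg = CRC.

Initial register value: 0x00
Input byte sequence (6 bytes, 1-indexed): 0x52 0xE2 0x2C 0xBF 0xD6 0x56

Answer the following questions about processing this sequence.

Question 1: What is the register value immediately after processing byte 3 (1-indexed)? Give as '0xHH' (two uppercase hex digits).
After byte 1 (0x52): reg=0xB9
After byte 2 (0xE2): reg=0x86
After byte 3 (0x2C): reg=0x5F

Answer: 0x5F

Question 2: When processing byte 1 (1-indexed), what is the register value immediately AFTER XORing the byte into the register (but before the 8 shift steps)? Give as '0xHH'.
Answer: 0x52

Derivation:
Register before byte 1: 0x00
Byte 1: 0x52
0x00 XOR 0x52 = 0x52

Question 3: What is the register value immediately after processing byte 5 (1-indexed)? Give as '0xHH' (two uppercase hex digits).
After byte 1 (0x52): reg=0xB9
After byte 2 (0xE2): reg=0x86
After byte 3 (0x2C): reg=0x5F
After byte 4 (0xBF): reg=0xAE
After byte 5 (0xD6): reg=0x6F

Answer: 0x6F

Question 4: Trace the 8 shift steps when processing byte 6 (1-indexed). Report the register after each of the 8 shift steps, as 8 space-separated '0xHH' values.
After byte 1 (0x52): reg=0xB9
After byte 2 (0xE2): reg=0x86
After byte 3 (0x2C): reg=0x5F
After byte 4 (0xBF): reg=0xAE
After byte 5 (0xD6): reg=0x6F
Register before byte 6: 0x6F
After XOR with byte 0x56: 0x39

Answer: 0x72 0xE4 0xCF 0x99 0x35 0x6A 0xD4 0xAF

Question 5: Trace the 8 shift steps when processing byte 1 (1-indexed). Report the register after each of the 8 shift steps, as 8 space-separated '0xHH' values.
Answer: 0xA4 0x4F 0x9E 0x3B 0x76 0xEC 0xDF 0xB9

Derivation:
Register before byte 1: 0x00
After XOR with byte 0x52: 0x52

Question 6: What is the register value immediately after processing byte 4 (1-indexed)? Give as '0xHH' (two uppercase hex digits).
After byte 1 (0x52): reg=0xB9
After byte 2 (0xE2): reg=0x86
After byte 3 (0x2C): reg=0x5F
After byte 4 (0xBF): reg=0xAE

Answer: 0xAE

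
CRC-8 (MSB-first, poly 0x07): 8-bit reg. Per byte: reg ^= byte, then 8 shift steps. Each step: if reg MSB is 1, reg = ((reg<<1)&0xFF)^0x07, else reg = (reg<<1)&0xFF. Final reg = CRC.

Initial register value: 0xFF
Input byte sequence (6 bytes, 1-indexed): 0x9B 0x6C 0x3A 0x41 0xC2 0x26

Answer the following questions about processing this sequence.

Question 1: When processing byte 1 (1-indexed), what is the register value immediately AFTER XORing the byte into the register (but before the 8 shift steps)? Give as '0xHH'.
Register before byte 1: 0xFF
Byte 1: 0x9B
0xFF XOR 0x9B = 0x64

Answer: 0x64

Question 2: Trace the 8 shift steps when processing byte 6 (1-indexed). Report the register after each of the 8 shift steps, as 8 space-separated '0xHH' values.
Answer: 0xA7 0x49 0x92 0x23 0x46 0x8C 0x1F 0x3E

Derivation:
After byte 1 (0x9B): reg=0x3B
After byte 2 (0x6C): reg=0xA2
After byte 3 (0x3A): reg=0xC1
After byte 4 (0x41): reg=0x89
After byte 5 (0xC2): reg=0xF6
Register before byte 6: 0xF6
After XOR with byte 0x26: 0xD0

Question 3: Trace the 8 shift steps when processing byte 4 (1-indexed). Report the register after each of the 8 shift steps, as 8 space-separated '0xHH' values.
Answer: 0x07 0x0E 0x1C 0x38 0x70 0xE0 0xC7 0x89

Derivation:
After byte 1 (0x9B): reg=0x3B
After byte 2 (0x6C): reg=0xA2
After byte 3 (0x3A): reg=0xC1
Register before byte 4: 0xC1
After XOR with byte 0x41: 0x80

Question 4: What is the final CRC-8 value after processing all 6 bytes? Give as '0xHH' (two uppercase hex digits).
Answer: 0x3E

Derivation:
After byte 1 (0x9B): reg=0x3B
After byte 2 (0x6C): reg=0xA2
After byte 3 (0x3A): reg=0xC1
After byte 4 (0x41): reg=0x89
After byte 5 (0xC2): reg=0xF6
After byte 6 (0x26): reg=0x3E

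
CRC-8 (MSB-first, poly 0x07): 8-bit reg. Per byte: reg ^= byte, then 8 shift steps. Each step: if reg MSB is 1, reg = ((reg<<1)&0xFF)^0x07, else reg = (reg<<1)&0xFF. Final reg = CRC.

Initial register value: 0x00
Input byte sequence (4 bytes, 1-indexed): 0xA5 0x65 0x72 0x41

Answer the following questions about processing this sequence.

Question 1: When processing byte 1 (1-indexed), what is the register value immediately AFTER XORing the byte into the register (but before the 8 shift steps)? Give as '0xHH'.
Answer: 0xA5

Derivation:
Register before byte 1: 0x00
Byte 1: 0xA5
0x00 XOR 0xA5 = 0xA5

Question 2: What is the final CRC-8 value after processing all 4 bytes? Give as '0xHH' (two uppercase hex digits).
After byte 1 (0xA5): reg=0x72
After byte 2 (0x65): reg=0x65
After byte 3 (0x72): reg=0x65
After byte 4 (0x41): reg=0xFC

Answer: 0xFC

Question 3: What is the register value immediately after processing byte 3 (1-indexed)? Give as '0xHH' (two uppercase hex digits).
After byte 1 (0xA5): reg=0x72
After byte 2 (0x65): reg=0x65
After byte 3 (0x72): reg=0x65

Answer: 0x65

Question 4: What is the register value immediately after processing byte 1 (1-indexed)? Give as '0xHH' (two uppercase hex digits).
Answer: 0x72

Derivation:
After byte 1 (0xA5): reg=0x72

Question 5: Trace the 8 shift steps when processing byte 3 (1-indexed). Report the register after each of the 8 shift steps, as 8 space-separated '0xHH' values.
Answer: 0x2E 0x5C 0xB8 0x77 0xEE 0xDB 0xB1 0x65

Derivation:
After byte 1 (0xA5): reg=0x72
After byte 2 (0x65): reg=0x65
Register before byte 3: 0x65
After XOR with byte 0x72: 0x17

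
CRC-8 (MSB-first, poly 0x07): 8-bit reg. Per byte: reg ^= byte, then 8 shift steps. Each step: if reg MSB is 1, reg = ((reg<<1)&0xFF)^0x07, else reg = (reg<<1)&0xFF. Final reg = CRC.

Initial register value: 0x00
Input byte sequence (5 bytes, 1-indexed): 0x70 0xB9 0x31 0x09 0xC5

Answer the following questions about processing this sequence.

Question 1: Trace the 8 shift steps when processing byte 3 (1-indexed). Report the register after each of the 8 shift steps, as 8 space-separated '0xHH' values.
Answer: 0x6D 0xDA 0xB3 0x61 0xC2 0x83 0x01 0x02

Derivation:
After byte 1 (0x70): reg=0x57
After byte 2 (0xB9): reg=0x84
Register before byte 3: 0x84
After XOR with byte 0x31: 0xB5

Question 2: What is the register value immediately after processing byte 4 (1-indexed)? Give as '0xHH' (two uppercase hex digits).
Answer: 0x31

Derivation:
After byte 1 (0x70): reg=0x57
After byte 2 (0xB9): reg=0x84
After byte 3 (0x31): reg=0x02
After byte 4 (0x09): reg=0x31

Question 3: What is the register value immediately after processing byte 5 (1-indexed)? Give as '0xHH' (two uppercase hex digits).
After byte 1 (0x70): reg=0x57
After byte 2 (0xB9): reg=0x84
After byte 3 (0x31): reg=0x02
After byte 4 (0x09): reg=0x31
After byte 5 (0xC5): reg=0xC2

Answer: 0xC2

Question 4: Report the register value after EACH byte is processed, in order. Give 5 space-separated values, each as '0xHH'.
0x57 0x84 0x02 0x31 0xC2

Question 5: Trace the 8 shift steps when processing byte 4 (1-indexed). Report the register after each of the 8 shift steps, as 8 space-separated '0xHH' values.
After byte 1 (0x70): reg=0x57
After byte 2 (0xB9): reg=0x84
After byte 3 (0x31): reg=0x02
Register before byte 4: 0x02
After XOR with byte 0x09: 0x0B

Answer: 0x16 0x2C 0x58 0xB0 0x67 0xCE 0x9B 0x31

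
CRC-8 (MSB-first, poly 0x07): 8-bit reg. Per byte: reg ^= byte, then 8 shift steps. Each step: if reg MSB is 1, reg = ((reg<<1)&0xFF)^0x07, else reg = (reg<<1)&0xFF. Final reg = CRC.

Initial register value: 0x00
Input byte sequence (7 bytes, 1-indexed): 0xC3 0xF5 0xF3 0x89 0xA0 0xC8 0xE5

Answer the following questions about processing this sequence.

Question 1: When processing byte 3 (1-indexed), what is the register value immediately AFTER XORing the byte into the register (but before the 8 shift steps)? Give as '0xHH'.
Register before byte 3: 0x17
Byte 3: 0xF3
0x17 XOR 0xF3 = 0xE4

Answer: 0xE4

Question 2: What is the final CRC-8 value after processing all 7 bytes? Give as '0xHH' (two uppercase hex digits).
Answer: 0x9B

Derivation:
After byte 1 (0xC3): reg=0x47
After byte 2 (0xF5): reg=0x17
After byte 3 (0xF3): reg=0xB2
After byte 4 (0x89): reg=0xA1
After byte 5 (0xA0): reg=0x07
After byte 6 (0xC8): reg=0x63
After byte 7 (0xE5): reg=0x9B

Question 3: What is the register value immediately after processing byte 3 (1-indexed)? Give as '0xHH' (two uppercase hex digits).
After byte 1 (0xC3): reg=0x47
After byte 2 (0xF5): reg=0x17
After byte 3 (0xF3): reg=0xB2

Answer: 0xB2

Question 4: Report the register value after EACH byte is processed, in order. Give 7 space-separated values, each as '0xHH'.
0x47 0x17 0xB2 0xA1 0x07 0x63 0x9B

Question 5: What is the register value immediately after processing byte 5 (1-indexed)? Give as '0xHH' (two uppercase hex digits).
After byte 1 (0xC3): reg=0x47
After byte 2 (0xF5): reg=0x17
After byte 3 (0xF3): reg=0xB2
After byte 4 (0x89): reg=0xA1
After byte 5 (0xA0): reg=0x07

Answer: 0x07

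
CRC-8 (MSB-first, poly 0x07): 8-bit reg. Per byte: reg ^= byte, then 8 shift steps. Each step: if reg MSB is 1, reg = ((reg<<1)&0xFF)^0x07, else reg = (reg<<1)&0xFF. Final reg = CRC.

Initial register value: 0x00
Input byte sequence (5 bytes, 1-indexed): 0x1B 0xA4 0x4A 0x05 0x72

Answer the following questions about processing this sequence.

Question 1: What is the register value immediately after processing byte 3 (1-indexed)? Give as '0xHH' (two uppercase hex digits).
Answer: 0xF3

Derivation:
After byte 1 (0x1B): reg=0x41
After byte 2 (0xA4): reg=0xB5
After byte 3 (0x4A): reg=0xF3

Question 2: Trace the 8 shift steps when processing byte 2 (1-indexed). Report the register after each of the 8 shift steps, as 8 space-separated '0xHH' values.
After byte 1 (0x1B): reg=0x41
Register before byte 2: 0x41
After XOR with byte 0xA4: 0xE5

Answer: 0xCD 0x9D 0x3D 0x7A 0xF4 0xEF 0xD9 0xB5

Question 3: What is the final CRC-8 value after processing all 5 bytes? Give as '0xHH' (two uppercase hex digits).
After byte 1 (0x1B): reg=0x41
After byte 2 (0xA4): reg=0xB5
After byte 3 (0x4A): reg=0xF3
After byte 4 (0x05): reg=0xCC
After byte 5 (0x72): reg=0x33

Answer: 0x33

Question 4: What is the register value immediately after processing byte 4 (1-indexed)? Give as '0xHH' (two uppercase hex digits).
After byte 1 (0x1B): reg=0x41
After byte 2 (0xA4): reg=0xB5
After byte 3 (0x4A): reg=0xF3
After byte 4 (0x05): reg=0xCC

Answer: 0xCC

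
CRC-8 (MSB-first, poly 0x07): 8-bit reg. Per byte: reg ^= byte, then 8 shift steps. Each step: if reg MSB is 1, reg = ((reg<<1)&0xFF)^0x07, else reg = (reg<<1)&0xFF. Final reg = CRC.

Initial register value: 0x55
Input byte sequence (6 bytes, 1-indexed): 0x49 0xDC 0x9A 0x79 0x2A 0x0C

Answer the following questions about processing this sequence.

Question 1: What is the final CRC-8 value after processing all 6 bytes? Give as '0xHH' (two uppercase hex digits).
Answer: 0x11

Derivation:
After byte 1 (0x49): reg=0x54
After byte 2 (0xDC): reg=0xB1
After byte 3 (0x9A): reg=0xD1
After byte 4 (0x79): reg=0x51
After byte 5 (0x2A): reg=0x66
After byte 6 (0x0C): reg=0x11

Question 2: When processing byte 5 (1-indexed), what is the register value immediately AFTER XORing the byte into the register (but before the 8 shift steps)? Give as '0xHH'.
Register before byte 5: 0x51
Byte 5: 0x2A
0x51 XOR 0x2A = 0x7B

Answer: 0x7B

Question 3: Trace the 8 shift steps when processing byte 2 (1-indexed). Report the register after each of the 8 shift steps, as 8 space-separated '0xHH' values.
After byte 1 (0x49): reg=0x54
Register before byte 2: 0x54
After XOR with byte 0xDC: 0x88

Answer: 0x17 0x2E 0x5C 0xB8 0x77 0xEE 0xDB 0xB1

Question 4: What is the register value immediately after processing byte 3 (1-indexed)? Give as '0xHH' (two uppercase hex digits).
Answer: 0xD1

Derivation:
After byte 1 (0x49): reg=0x54
After byte 2 (0xDC): reg=0xB1
After byte 3 (0x9A): reg=0xD1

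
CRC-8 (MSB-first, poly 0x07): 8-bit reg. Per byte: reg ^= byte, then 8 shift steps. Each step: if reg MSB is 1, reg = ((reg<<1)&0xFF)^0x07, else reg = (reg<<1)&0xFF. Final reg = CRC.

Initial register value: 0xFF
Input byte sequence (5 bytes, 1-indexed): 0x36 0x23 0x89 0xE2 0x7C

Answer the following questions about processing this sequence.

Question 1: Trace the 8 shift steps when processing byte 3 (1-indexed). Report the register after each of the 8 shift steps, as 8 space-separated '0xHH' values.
After byte 1 (0x36): reg=0x71
After byte 2 (0x23): reg=0xB9
Register before byte 3: 0xB9
After XOR with byte 0x89: 0x30

Answer: 0x60 0xC0 0x87 0x09 0x12 0x24 0x48 0x90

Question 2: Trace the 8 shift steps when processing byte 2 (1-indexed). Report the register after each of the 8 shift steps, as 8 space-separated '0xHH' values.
Answer: 0xA4 0x4F 0x9E 0x3B 0x76 0xEC 0xDF 0xB9

Derivation:
After byte 1 (0x36): reg=0x71
Register before byte 2: 0x71
After XOR with byte 0x23: 0x52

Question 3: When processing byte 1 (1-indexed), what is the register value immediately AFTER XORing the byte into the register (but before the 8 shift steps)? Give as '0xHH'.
Register before byte 1: 0xFF
Byte 1: 0x36
0xFF XOR 0x36 = 0xC9

Answer: 0xC9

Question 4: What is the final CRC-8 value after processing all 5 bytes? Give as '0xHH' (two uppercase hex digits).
Answer: 0xFB

Derivation:
After byte 1 (0x36): reg=0x71
After byte 2 (0x23): reg=0xB9
After byte 3 (0x89): reg=0x90
After byte 4 (0xE2): reg=0x59
After byte 5 (0x7C): reg=0xFB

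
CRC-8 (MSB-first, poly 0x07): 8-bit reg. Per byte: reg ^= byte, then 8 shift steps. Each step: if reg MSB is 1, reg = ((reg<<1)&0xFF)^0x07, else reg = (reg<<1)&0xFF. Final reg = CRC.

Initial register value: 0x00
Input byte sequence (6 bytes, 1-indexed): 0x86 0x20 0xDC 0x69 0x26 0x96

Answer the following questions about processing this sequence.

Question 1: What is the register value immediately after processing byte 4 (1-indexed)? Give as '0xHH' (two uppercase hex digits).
Answer: 0x58

Derivation:
After byte 1 (0x86): reg=0x9B
After byte 2 (0x20): reg=0x28
After byte 3 (0xDC): reg=0xC2
After byte 4 (0x69): reg=0x58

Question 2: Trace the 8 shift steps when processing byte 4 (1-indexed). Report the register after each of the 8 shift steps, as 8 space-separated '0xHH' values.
After byte 1 (0x86): reg=0x9B
After byte 2 (0x20): reg=0x28
After byte 3 (0xDC): reg=0xC2
Register before byte 4: 0xC2
After XOR with byte 0x69: 0xAB

Answer: 0x51 0xA2 0x43 0x86 0x0B 0x16 0x2C 0x58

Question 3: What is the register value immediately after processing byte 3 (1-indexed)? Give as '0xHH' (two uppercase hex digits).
Answer: 0xC2

Derivation:
After byte 1 (0x86): reg=0x9B
After byte 2 (0x20): reg=0x28
After byte 3 (0xDC): reg=0xC2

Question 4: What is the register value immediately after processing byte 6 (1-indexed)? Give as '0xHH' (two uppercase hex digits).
Answer: 0x9F

Derivation:
After byte 1 (0x86): reg=0x9B
After byte 2 (0x20): reg=0x28
After byte 3 (0xDC): reg=0xC2
After byte 4 (0x69): reg=0x58
After byte 5 (0x26): reg=0x7D
After byte 6 (0x96): reg=0x9F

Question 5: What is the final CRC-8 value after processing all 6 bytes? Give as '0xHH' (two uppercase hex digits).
After byte 1 (0x86): reg=0x9B
After byte 2 (0x20): reg=0x28
After byte 3 (0xDC): reg=0xC2
After byte 4 (0x69): reg=0x58
After byte 5 (0x26): reg=0x7D
After byte 6 (0x96): reg=0x9F

Answer: 0x9F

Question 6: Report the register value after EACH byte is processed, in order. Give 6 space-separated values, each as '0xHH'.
0x9B 0x28 0xC2 0x58 0x7D 0x9F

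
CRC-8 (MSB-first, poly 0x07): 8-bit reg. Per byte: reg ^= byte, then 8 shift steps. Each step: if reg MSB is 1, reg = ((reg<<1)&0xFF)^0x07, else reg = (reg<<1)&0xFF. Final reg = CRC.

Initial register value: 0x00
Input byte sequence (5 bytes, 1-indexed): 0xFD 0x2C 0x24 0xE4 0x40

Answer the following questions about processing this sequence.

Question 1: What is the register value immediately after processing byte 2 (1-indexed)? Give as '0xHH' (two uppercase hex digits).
After byte 1 (0xFD): reg=0xFD
After byte 2 (0x2C): reg=0x39

Answer: 0x39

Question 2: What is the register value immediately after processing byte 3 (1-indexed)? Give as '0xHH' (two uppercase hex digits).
Answer: 0x53

Derivation:
After byte 1 (0xFD): reg=0xFD
After byte 2 (0x2C): reg=0x39
After byte 3 (0x24): reg=0x53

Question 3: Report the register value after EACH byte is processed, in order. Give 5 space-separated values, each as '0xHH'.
0xFD 0x39 0x53 0x0C 0xE3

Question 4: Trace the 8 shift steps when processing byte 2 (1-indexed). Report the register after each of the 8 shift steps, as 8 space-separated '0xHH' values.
Answer: 0xA5 0x4D 0x9A 0x33 0x66 0xCC 0x9F 0x39

Derivation:
After byte 1 (0xFD): reg=0xFD
Register before byte 2: 0xFD
After XOR with byte 0x2C: 0xD1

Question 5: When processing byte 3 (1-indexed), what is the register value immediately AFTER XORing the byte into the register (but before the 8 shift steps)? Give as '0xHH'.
Answer: 0x1D

Derivation:
Register before byte 3: 0x39
Byte 3: 0x24
0x39 XOR 0x24 = 0x1D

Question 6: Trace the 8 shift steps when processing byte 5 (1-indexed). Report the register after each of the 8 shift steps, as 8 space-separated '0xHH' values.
Answer: 0x98 0x37 0x6E 0xDC 0xBF 0x79 0xF2 0xE3

Derivation:
After byte 1 (0xFD): reg=0xFD
After byte 2 (0x2C): reg=0x39
After byte 3 (0x24): reg=0x53
After byte 4 (0xE4): reg=0x0C
Register before byte 5: 0x0C
After XOR with byte 0x40: 0x4C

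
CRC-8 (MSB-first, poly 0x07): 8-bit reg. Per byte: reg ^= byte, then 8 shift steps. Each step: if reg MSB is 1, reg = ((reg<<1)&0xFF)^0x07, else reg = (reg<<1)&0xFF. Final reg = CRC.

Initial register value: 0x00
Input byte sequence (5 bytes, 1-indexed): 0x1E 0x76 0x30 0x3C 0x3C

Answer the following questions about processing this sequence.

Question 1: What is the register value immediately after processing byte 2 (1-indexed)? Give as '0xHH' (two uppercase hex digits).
Answer: 0xC4

Derivation:
After byte 1 (0x1E): reg=0x5A
After byte 2 (0x76): reg=0xC4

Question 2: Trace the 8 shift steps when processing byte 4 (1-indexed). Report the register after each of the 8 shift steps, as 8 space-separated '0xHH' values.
After byte 1 (0x1E): reg=0x5A
After byte 2 (0x76): reg=0xC4
After byte 3 (0x30): reg=0xC2
Register before byte 4: 0xC2
After XOR with byte 0x3C: 0xFE

Answer: 0xFB 0xF1 0xE5 0xCD 0x9D 0x3D 0x7A 0xF4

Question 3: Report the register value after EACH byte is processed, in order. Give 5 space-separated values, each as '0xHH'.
0x5A 0xC4 0xC2 0xF4 0x76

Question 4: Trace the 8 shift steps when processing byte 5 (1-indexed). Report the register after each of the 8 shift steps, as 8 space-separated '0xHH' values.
After byte 1 (0x1E): reg=0x5A
After byte 2 (0x76): reg=0xC4
After byte 3 (0x30): reg=0xC2
After byte 4 (0x3C): reg=0xF4
Register before byte 5: 0xF4
After XOR with byte 0x3C: 0xC8

Answer: 0x97 0x29 0x52 0xA4 0x4F 0x9E 0x3B 0x76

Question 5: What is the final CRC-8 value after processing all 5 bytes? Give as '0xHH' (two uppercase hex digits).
Answer: 0x76

Derivation:
After byte 1 (0x1E): reg=0x5A
After byte 2 (0x76): reg=0xC4
After byte 3 (0x30): reg=0xC2
After byte 4 (0x3C): reg=0xF4
After byte 5 (0x3C): reg=0x76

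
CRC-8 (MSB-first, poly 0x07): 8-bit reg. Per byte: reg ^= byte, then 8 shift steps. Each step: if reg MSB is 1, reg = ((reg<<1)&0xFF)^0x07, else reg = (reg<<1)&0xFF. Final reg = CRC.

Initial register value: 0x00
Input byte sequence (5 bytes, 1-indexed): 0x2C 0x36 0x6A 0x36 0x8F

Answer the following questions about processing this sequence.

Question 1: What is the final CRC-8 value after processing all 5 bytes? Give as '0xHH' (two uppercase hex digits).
Answer: 0x4E

Derivation:
After byte 1 (0x2C): reg=0xC4
After byte 2 (0x36): reg=0xD0
After byte 3 (0x6A): reg=0x2F
After byte 4 (0x36): reg=0x4F
After byte 5 (0x8F): reg=0x4E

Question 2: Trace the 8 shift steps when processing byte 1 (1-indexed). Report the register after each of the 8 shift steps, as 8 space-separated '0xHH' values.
Register before byte 1: 0x00
After XOR with byte 0x2C: 0x2C

Answer: 0x58 0xB0 0x67 0xCE 0x9B 0x31 0x62 0xC4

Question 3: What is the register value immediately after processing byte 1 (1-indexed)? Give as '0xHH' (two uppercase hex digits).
Answer: 0xC4

Derivation:
After byte 1 (0x2C): reg=0xC4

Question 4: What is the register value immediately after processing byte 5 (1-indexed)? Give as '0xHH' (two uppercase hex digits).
Answer: 0x4E

Derivation:
After byte 1 (0x2C): reg=0xC4
After byte 2 (0x36): reg=0xD0
After byte 3 (0x6A): reg=0x2F
After byte 4 (0x36): reg=0x4F
After byte 5 (0x8F): reg=0x4E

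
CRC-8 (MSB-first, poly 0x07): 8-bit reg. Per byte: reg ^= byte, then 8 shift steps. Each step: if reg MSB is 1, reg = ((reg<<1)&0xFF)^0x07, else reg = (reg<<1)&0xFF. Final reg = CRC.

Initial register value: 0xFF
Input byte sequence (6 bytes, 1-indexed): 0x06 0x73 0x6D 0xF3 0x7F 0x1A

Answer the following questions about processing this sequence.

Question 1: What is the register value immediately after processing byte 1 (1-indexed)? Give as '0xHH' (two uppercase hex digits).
After byte 1 (0x06): reg=0xE1

Answer: 0xE1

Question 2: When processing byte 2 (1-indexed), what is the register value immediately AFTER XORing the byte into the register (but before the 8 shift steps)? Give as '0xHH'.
Answer: 0x92

Derivation:
Register before byte 2: 0xE1
Byte 2: 0x73
0xE1 XOR 0x73 = 0x92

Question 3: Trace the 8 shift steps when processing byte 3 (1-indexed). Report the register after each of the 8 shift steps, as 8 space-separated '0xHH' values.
After byte 1 (0x06): reg=0xE1
After byte 2 (0x73): reg=0xF7
Register before byte 3: 0xF7
After XOR with byte 0x6D: 0x9A

Answer: 0x33 0x66 0xCC 0x9F 0x39 0x72 0xE4 0xCF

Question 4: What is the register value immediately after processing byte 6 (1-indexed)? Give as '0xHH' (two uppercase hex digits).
After byte 1 (0x06): reg=0xE1
After byte 2 (0x73): reg=0xF7
After byte 3 (0x6D): reg=0xCF
After byte 4 (0xF3): reg=0xB4
After byte 5 (0x7F): reg=0x7F
After byte 6 (0x1A): reg=0x3C

Answer: 0x3C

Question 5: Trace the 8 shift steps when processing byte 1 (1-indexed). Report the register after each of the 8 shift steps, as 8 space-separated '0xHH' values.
Answer: 0xF5 0xED 0xDD 0xBD 0x7D 0xFA 0xF3 0xE1

Derivation:
Register before byte 1: 0xFF
After XOR with byte 0x06: 0xF9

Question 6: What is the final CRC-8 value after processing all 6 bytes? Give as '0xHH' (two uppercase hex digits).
After byte 1 (0x06): reg=0xE1
After byte 2 (0x73): reg=0xF7
After byte 3 (0x6D): reg=0xCF
After byte 4 (0xF3): reg=0xB4
After byte 5 (0x7F): reg=0x7F
After byte 6 (0x1A): reg=0x3C

Answer: 0x3C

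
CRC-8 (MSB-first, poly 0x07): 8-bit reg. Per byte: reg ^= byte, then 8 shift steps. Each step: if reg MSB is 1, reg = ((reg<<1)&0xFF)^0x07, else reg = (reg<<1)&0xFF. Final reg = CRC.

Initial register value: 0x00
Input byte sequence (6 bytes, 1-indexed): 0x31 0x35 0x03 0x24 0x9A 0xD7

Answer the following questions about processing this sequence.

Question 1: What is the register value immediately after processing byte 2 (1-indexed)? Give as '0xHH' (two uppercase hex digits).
After byte 1 (0x31): reg=0x97
After byte 2 (0x35): reg=0x67

Answer: 0x67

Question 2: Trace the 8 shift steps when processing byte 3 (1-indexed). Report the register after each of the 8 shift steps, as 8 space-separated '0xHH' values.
After byte 1 (0x31): reg=0x97
After byte 2 (0x35): reg=0x67
Register before byte 3: 0x67
After XOR with byte 0x03: 0x64

Answer: 0xC8 0x97 0x29 0x52 0xA4 0x4F 0x9E 0x3B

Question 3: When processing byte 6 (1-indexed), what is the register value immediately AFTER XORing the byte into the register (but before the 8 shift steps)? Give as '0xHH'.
Register before byte 6: 0x5B
Byte 6: 0xD7
0x5B XOR 0xD7 = 0x8C

Answer: 0x8C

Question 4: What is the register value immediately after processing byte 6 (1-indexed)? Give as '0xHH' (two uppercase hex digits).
After byte 1 (0x31): reg=0x97
After byte 2 (0x35): reg=0x67
After byte 3 (0x03): reg=0x3B
After byte 4 (0x24): reg=0x5D
After byte 5 (0x9A): reg=0x5B
After byte 6 (0xD7): reg=0xAD

Answer: 0xAD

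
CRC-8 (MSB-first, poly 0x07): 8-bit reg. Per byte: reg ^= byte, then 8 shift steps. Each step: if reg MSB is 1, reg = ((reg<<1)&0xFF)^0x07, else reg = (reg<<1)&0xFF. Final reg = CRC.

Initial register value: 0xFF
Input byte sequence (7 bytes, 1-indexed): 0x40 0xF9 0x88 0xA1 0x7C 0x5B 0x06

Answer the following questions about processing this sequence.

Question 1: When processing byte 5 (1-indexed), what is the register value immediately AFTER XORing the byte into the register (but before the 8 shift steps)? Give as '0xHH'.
Answer: 0x10

Derivation:
Register before byte 5: 0x6C
Byte 5: 0x7C
0x6C XOR 0x7C = 0x10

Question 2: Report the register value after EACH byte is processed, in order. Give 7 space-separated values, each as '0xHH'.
0x34 0x6D 0xB5 0x6C 0x70 0xD1 0x2B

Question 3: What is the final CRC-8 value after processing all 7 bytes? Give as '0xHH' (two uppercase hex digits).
After byte 1 (0x40): reg=0x34
After byte 2 (0xF9): reg=0x6D
After byte 3 (0x88): reg=0xB5
After byte 4 (0xA1): reg=0x6C
After byte 5 (0x7C): reg=0x70
After byte 6 (0x5B): reg=0xD1
After byte 7 (0x06): reg=0x2B

Answer: 0x2B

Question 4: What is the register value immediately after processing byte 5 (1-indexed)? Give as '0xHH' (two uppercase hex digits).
After byte 1 (0x40): reg=0x34
After byte 2 (0xF9): reg=0x6D
After byte 3 (0x88): reg=0xB5
After byte 4 (0xA1): reg=0x6C
After byte 5 (0x7C): reg=0x70

Answer: 0x70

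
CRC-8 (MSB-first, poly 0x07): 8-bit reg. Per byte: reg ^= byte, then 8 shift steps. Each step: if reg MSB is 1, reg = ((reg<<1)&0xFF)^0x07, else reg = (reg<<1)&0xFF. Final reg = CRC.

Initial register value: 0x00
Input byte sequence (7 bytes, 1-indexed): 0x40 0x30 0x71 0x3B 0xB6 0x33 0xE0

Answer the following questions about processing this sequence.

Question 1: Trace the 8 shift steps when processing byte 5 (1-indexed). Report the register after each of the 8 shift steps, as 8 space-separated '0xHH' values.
Answer: 0xB3 0x61 0xC2 0x83 0x01 0x02 0x04 0x08

Derivation:
After byte 1 (0x40): reg=0xC7
After byte 2 (0x30): reg=0xCB
After byte 3 (0x71): reg=0x2F
After byte 4 (0x3B): reg=0x6C
Register before byte 5: 0x6C
After XOR with byte 0xB6: 0xDA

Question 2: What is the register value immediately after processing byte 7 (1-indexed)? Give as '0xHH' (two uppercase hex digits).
Answer: 0xC0

Derivation:
After byte 1 (0x40): reg=0xC7
After byte 2 (0x30): reg=0xCB
After byte 3 (0x71): reg=0x2F
After byte 4 (0x3B): reg=0x6C
After byte 5 (0xB6): reg=0x08
After byte 6 (0x33): reg=0xA1
After byte 7 (0xE0): reg=0xC0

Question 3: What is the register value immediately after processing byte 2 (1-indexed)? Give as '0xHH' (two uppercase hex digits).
Answer: 0xCB

Derivation:
After byte 1 (0x40): reg=0xC7
After byte 2 (0x30): reg=0xCB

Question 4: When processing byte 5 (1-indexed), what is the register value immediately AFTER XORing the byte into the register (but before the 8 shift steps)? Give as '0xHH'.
Answer: 0xDA

Derivation:
Register before byte 5: 0x6C
Byte 5: 0xB6
0x6C XOR 0xB6 = 0xDA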